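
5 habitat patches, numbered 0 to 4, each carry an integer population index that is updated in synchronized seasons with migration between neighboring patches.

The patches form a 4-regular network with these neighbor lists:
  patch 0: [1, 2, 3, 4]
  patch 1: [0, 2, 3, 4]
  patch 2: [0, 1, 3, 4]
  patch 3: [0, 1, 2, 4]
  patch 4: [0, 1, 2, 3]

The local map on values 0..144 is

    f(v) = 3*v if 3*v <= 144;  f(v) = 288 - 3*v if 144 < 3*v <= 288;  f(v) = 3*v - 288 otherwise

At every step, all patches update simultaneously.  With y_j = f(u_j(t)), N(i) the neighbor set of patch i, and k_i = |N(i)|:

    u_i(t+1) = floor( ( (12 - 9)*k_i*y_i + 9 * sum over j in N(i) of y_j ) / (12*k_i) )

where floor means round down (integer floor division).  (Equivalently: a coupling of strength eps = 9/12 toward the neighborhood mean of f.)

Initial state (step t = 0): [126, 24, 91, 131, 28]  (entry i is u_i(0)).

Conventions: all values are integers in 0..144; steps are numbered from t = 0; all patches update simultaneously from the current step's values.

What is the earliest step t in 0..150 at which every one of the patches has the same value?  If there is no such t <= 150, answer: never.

Simulating step by step:
t=0: [126, 24, 91, 131, 28]  (not all equal)
t=1: [74, 73, 69, 75, 73]  (not all equal)
t=2: [69, 69, 70, 69, 69]  (not all equal)
t=3: [80, 80, 80, 80, 80]  (all equal)

Answer: 3
Key observation: Synchronization is absorbing here: once all patches are equal they stay equal, and step 3 is the first all-equal step.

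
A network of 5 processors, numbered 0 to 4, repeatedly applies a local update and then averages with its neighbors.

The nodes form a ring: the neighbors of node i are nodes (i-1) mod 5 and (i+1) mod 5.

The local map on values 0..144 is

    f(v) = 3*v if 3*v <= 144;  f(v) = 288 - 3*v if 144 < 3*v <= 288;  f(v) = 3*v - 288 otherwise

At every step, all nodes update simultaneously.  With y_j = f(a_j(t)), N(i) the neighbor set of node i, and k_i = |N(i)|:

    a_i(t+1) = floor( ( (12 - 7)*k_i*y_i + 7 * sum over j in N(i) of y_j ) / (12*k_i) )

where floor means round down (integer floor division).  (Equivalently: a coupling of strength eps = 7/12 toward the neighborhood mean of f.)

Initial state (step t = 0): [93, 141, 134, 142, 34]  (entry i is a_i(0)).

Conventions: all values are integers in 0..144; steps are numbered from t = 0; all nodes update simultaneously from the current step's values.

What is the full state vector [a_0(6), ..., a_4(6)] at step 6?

Simulating step by step:
t=0: [93, 141, 134, 142, 34]
t=1: [72, 92, 127, 120, 85]
t=2: [43, 53, 63, 66, 55]
t=3: [127, 120, 105, 102, 115]
t=4: [76, 65, 37, 32, 56]
t=5: [87, 88, 101, 107, 95]
t=6: [19, 22, 22, 19, 18]

Answer: [19, 22, 22, 19, 18]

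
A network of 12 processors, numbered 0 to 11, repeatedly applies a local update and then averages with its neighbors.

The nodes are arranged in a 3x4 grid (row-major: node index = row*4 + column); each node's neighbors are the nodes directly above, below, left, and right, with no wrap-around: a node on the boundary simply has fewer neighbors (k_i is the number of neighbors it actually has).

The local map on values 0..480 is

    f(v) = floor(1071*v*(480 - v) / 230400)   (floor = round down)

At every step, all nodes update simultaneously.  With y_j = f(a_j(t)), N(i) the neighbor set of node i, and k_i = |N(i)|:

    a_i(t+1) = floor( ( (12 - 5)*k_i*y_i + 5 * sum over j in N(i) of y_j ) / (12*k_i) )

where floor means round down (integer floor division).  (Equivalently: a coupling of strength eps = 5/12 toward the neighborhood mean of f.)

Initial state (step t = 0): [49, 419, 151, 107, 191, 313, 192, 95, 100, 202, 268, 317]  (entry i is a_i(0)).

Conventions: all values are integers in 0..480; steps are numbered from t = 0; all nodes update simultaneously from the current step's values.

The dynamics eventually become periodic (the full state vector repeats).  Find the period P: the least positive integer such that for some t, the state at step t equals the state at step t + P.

Simulating step by step:
t=0: [49, 419, 151, 107, 191, 313, 192, 95, 100, 202, 268, 317]
t=1: [135, 148, 211, 191, 221, 234, 244, 193, 210, 246, 259, 230]
t=2: [228, 236, 257, 257, 258, 262, 265, 259, 264, 266, 266, 264]
t=3: [266, 266, 265, 266, 265, 265, 264, 265, 265, 264, 264, 265]
t=4: [264, 264, 264, 264, 264, 264, 264, 264, 264, 264, 264, 264]
t=5: [265, 265, 265, 265, 265, 265, 265, 265, 265, 265, 265, 265]
t=6: [264, 264, 264, 264, 264, 264, 264, 264, 264, 264, 264, 264]

Answer: 2
Key observation: The state at step 4, [264, 264, 264, 264, 264, 264, 264, 264, 264, 264, 264, 264], reappears at step 6 — and no state repeats earlier — so the cycle the system enters has period 2.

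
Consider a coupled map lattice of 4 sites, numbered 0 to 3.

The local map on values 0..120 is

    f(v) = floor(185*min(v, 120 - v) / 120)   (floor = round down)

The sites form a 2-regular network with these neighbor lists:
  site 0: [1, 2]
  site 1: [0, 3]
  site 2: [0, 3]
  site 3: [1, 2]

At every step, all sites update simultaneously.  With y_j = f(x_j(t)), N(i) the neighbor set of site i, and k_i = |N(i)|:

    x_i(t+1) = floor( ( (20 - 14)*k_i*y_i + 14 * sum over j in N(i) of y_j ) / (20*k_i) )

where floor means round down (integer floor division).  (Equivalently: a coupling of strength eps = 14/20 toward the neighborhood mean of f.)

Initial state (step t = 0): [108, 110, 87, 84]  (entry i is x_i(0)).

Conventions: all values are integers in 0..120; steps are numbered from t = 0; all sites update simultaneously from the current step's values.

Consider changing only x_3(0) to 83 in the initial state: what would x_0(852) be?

Simulating step by step:
t=0: [108, 110, 87, 83]
t=1: [28, 30, 41, 39]
t=2: [51, 49, 54, 56]
t=3: [78, 79, 82, 81]
t=4: [61, 62, 60, 60]
t=5: [90, 90, 91, 90]
t=6: [45, 46, 45, 45]
t=7: [69, 69, 69, 69]
t=8: [78, 78, 78, 78]
t=9: [64, 64, 64, 64]
t=10: [86, 86, 86, 86]
t=11: [52, 52, 52, 52]
t=12: [80, 80, 80, 80]
t=13: [61, 61, 61, 61]
t=14: [90, 90, 90, 90]
t=15: [46, 46, 46, 46]
t=16: [70, 70, 70, 70]
t=17: [77, 77, 77, 77]
t=18: [66, 66, 66, 66]
t=19: [83, 83, 83, 83]
t=20: [57, 57, 57, 57]
t=21: [87, 87, 87, 87]
t=22: [50, 50, 50, 50]
t=23: [77, 77, 77, 77]

Answer: x_0(852) = 66
Key observation: The state at step 17, [77, 77, 77, 77], reappears at step 23: the system is in a cycle of period 6 from step 17 on.  Therefore the state at step 852 equals the state at step 17 + ((852 - 17) mod 6) = 18, which is [66, 66, 66, 66].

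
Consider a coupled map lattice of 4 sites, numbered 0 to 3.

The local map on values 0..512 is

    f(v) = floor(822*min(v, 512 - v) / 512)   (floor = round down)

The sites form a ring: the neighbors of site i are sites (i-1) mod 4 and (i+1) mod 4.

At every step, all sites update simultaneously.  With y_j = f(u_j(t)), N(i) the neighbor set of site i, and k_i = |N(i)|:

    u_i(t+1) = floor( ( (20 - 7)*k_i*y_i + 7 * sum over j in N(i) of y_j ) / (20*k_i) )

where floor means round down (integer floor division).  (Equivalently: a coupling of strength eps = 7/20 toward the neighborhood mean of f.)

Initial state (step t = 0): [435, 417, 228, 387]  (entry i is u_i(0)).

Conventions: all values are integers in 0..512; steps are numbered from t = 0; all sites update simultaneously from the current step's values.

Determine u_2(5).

Answer: u_2(5) = 332

Derivation:
t=0: [435, 417, 228, 387]
t=1: [141, 184, 299, 215]
t=2: [258, 290, 333, 323]
t=3: [379, 352, 301, 318]
t=4: [237, 262, 318, 298]
t=5: [377, 381, 332, 343]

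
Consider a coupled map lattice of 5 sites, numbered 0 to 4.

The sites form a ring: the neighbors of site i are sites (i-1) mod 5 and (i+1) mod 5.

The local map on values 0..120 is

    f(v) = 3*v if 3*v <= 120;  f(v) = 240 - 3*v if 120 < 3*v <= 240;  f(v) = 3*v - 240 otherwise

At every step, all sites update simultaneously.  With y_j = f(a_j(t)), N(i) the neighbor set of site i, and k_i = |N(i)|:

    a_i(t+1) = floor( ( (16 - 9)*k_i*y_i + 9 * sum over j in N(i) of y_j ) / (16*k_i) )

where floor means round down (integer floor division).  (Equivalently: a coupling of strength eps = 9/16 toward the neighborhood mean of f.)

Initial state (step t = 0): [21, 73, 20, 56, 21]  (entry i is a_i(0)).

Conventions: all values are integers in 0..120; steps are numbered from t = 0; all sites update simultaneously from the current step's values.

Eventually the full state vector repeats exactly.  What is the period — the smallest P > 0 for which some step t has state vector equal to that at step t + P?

Answer: 6
Key observation: The state at step 27, [106, 106, 82, 67, 82], reappears at step 33 — and no state repeats earlier — so the cycle the system enters has period 6.

Derivation:
t=0: [21, 73, 20, 56, 21]
t=1: [51, 43, 52, 66, 65]
t=2: [81, 96, 79, 54, 55]
t=3: [35, 22, 36, 56, 55]
t=4: [85, 88, 86, 82, 82]
t=5: [15, 19, 16, 9, 8]
t=6: [42, 51, 44, 32, 30]
t=7: [99, 100, 98, 97, 98]
t=8: [57, 57, 54, 52, 54]
t=9: [71, 71, 77, 80, 77]
t=10: [21, 21, 11, 5, 11]
t=11: [54, 54, 36, 25, 36]
t=12: [86, 86, 90, 93, 90]
t=13: [21, 21, 29, 33, 29]
t=14: [69, 69, 83, 92, 83]
t=15: [26, 26, 23, 20, 23]
t=16: [75, 75, 69, 65, 69]
t=17: [20, 20, 31, 38, 31]
t=18: [69, 69, 89, 102, 89]
t=19: [31, 31, 39, 44, 39]
t=20: [99, 99, 107, 113, 107]
t=21: [63, 63, 79, 88, 79]
t=22: [37, 37, 22, 12, 22]
t=23: [98, 98, 70, 52, 70]
t=24: [47, 47, 51, 53, 51]
t=25: [95, 95, 88, 84, 88]
t=26: [39, 39, 26, 18, 26]
t=27: [106, 106, 82, 67, 82]
t=28: [57, 57, 35, 20, 35]
t=29: [79, 79, 82, 85, 82]
t=30: [3, 3, 7, 9, 7]
t=31: [12, 12, 19, 23, 19]
t=32: [41, 41, 54, 62, 54]
t=33: [106, 106, 82, 67, 82]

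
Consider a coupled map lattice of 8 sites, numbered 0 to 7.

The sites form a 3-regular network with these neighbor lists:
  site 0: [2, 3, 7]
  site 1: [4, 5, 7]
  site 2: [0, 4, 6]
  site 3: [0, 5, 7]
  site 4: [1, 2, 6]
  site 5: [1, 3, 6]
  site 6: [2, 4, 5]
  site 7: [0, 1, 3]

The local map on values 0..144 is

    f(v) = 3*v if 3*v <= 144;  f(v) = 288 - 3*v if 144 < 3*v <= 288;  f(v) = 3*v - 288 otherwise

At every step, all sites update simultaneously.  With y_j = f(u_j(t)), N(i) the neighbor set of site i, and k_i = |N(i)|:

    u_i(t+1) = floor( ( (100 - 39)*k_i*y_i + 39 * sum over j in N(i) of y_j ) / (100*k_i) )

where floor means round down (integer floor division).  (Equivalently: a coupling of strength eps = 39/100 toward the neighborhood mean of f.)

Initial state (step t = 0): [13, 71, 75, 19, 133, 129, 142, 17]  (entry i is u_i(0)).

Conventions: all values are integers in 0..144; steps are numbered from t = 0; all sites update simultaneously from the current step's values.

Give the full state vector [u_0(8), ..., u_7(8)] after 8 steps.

Simulating step by step:
t=0: [13, 71, 75, 19, 133, 129, 142, 17]
t=1: [46, 79, 75, 59, 103, 95, 119, 53]
t=2: [123, 51, 68, 102, 36, 31, 53, 117]
t=3: [70, 116, 92, 41, 111, 93, 115, 68]
t=4: [76, 54, 30, 97, 44, 36, 43, 85]
t=5: [52, 112, 96, 27, 125, 99, 121, 44]
t=6: [108, 58, 38, 84, 69, 32, 58, 114]
t=7: [48, 99, 99, 46, 93, 92, 107, 57]
t=8: [122, 23, 29, 119, 12, 30, 24, 109]

Answer: [122, 23, 29, 119, 12, 30, 24, 109]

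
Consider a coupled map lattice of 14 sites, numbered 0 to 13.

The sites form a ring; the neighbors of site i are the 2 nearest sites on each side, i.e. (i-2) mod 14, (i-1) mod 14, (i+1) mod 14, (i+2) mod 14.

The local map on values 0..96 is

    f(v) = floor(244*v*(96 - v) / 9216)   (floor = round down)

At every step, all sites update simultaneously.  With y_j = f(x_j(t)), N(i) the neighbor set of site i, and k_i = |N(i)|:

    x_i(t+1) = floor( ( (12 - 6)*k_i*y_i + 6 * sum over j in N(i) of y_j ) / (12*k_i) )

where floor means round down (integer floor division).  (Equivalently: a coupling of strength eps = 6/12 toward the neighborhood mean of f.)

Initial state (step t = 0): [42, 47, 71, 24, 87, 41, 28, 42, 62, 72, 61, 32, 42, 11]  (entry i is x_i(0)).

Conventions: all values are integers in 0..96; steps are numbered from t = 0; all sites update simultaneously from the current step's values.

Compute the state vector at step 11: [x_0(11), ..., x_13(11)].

Answer: [58, 58, 58, 58, 58, 58, 58, 58, 58, 58, 58, 58, 58, 58]

Derivation:
t=0: [42, 47, 71, 24, 87, 41, 28, 42, 62, 72, 61, 32, 42, 11]
t=1: [53, 51, 46, 45, 35, 51, 49, 56, 53, 50, 54, 50, 54, 41]
t=2: [59, 59, 59, 59, 58, 59, 59, 59, 59, 59, 60, 59, 59, 59]
t=3: [57, 57, 57, 57, 57, 57, 57, 57, 57, 57, 57, 57, 57, 57]
t=4: [58, 58, 58, 58, 58, 58, 58, 58, 58, 58, 58, 58, 58, 58]
t=5: [58, 58, 58, 58, 58, 58, 58, 58, 58, 58, 58, 58, 58, 58]
t=6: [58, 58, 58, 58, 58, 58, 58, 58, 58, 58, 58, 58, 58, 58]
t=7: [58, 58, 58, 58, 58, 58, 58, 58, 58, 58, 58, 58, 58, 58]
t=8: [58, 58, 58, 58, 58, 58, 58, 58, 58, 58, 58, 58, 58, 58]
t=9: [58, 58, 58, 58, 58, 58, 58, 58, 58, 58, 58, 58, 58, 58]
t=10: [58, 58, 58, 58, 58, 58, 58, 58, 58, 58, 58, 58, 58, 58]
t=11: [58, 58, 58, 58, 58, 58, 58, 58, 58, 58, 58, 58, 58, 58]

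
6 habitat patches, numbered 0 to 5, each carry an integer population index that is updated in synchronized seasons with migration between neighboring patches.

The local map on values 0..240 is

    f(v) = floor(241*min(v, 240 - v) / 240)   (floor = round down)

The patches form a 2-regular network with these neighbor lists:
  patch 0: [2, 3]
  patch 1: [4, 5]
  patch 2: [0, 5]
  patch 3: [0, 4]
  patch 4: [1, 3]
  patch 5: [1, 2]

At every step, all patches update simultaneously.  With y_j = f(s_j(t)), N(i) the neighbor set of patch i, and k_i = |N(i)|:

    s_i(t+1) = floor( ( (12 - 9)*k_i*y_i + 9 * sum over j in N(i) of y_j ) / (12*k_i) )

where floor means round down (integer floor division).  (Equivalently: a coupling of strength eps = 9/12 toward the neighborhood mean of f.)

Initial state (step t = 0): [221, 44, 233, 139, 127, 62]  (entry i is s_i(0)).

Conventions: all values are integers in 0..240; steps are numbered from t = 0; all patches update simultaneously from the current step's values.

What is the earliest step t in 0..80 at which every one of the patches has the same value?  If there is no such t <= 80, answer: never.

Simulating step by step:
t=0: [221, 44, 233, 139, 127, 62]  (not all equal)
t=1: [45, 76, 32, 74, 82, 34]  (not all equal)
t=2: [51, 62, 37, 66, 76, 49]  (not all equal)
t=3: [51, 62, 46, 64, 67, 49]  (not all equal)
t=4: [54, 59, 49, 60, 64, 52]  (not all equal)
t=5: [54, 58, 52, 59, 60, 53]  (not all equal)
t=6: [55, 56, 53, 57, 58, 54]  (not all equal)
t=7: [55, 56, 54, 56, 56, 54]  (not all equal)
t=8: [55, 55, 54, 55, 56, 54]  (not all equal)
t=9: [54, 55, 54, 55, 55, 54]  (not all equal)
t=10: [54, 54, 54, 54, 55, 54]  (not all equal)
t=11: [54, 54, 54, 54, 54, 54]  (all equal)

Answer: 11
Key observation: Synchronization is absorbing here: once all patches are equal they stay equal, and step 11 is the first all-equal step.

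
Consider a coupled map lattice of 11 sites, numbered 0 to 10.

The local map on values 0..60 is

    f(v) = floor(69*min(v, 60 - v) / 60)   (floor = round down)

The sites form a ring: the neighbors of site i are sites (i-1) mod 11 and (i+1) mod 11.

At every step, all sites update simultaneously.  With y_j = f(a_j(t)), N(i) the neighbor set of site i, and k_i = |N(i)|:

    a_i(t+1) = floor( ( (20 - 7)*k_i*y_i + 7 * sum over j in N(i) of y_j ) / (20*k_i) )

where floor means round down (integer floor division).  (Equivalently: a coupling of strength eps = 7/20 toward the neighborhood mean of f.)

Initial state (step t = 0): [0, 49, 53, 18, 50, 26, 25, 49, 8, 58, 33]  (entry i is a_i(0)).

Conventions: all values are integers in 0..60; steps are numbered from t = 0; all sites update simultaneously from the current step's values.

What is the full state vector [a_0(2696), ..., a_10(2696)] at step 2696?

Simulating step by step:
t=0: [0, 49, 53, 18, 50, 26, 25, 49, 8, 58, 33]
t=1: [7, 9, 10, 16, 15, 25, 25, 14, 8, 8, 20]
t=2: [10, 9, 12, 16, 19, 26, 25, 16, 10, 11, 17]
t=3: [12, 10, 13, 17, 21, 27, 26, 18, 12, 13, 16]
t=4: [13, 11, 14, 19, 24, 29, 27, 20, 14, 14, 16]
t=5: [14, 13, 16, 21, 27, 31, 29, 23, 17, 16, 16]
t=6: [16, 15, 18, 24, 30, 32, 31, 26, 20, 18, 17]
t=7: [18, 17, 20, 27, 32, 32, 32, 28, 23, 20, 19]
t=8: [20, 19, 23, 29, 31, 32, 32, 30, 26, 23, 21]
t=9: [22, 22, 26, 31, 32, 32, 32, 32, 29, 26, 24]
t=10: [25, 25, 29, 32, 32, 32, 32, 32, 32, 29, 27]
t=11: [28, 28, 31, 32, 32, 32, 32, 32, 32, 32, 30]
t=12: [32, 32, 32, 32, 32, 32, 32, 32, 32, 32, 33]
t=13: [31, 32, 32, 32, 32, 32, 32, 32, 32, 31, 31]
t=14: [32, 32, 32, 32, 32, 32, 32, 32, 32, 32, 33]

Answer: [32, 32, 32, 32, 32, 32, 32, 32, 32, 32, 33]
Key observation: The state at step 12, [32, 32, 32, 32, 32, 32, 32, 32, 32, 32, 33], reappears at step 14: the system is in a cycle of period 2 from step 12 on.  Therefore the state at step 2696 equals the state at step 12 + ((2696 - 12) mod 2) = 12, which is [32, 32, 32, 32, 32, 32, 32, 32, 32, 32, 33].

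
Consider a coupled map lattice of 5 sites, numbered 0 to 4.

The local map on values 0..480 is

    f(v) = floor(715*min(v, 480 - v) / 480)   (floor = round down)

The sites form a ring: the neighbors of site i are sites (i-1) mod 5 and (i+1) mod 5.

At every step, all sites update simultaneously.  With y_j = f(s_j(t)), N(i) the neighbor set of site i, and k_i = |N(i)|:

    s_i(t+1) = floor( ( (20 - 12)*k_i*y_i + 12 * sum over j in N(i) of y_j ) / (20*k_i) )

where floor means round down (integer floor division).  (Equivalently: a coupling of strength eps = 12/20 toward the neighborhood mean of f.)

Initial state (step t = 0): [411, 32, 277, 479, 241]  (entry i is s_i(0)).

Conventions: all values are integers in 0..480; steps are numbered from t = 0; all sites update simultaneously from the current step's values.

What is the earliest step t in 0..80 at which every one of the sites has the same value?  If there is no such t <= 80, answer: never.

Simulating step by step:
t=0: [411, 32, 277, 479, 241]  (not all equal)
t=1: [161, 140, 135, 197, 173]  (not all equal)
t=2: [235, 215, 230, 254, 262]  (not all equal)
t=3: [333, 335, 333, 334, 335]  (not all equal)
t=4: [216, 216, 216, 216, 216]  (all equal)

Answer: 4
Key observation: Synchronization is absorbing here: once all sites are equal they stay equal, and step 4 is the first all-equal step.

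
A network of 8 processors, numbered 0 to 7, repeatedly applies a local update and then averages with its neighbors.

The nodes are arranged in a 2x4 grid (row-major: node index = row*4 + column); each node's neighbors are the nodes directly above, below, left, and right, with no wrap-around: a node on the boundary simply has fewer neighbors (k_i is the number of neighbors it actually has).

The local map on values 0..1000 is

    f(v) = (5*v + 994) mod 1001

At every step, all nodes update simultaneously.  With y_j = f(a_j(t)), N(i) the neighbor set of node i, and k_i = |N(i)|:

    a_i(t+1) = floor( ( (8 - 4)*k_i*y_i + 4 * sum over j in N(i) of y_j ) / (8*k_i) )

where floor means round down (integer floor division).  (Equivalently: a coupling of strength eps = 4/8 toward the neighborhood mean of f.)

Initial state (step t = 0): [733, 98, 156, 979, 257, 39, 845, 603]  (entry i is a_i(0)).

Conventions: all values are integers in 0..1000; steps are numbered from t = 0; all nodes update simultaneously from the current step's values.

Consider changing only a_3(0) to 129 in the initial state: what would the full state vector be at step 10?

Simulating step by step:
t=0: [733, 98, 156, 129, 257, 39, 845, 603]
t=1: [517, 510, 609, 513, 349, 256, 268, 215]
t=2: [607, 417, 255, 303, 580, 404, 228, 255]
t=3: [254, 88, 252, 387, 454, 188, 156, 293]
t=4: [304, 457, 481, 640, 429, 711, 660, 653]
t=5: [359, 380, 324, 257, 332, 389, 344, 247]
t=6: [779, 835, 619, 348, 757, 844, 652, 360]
t=7: [677, 278, 233, 585, 661, 302, 306, 641]
t=8: [356, 363, 381, 546, 366, 450, 403, 457]
t=9: [793, 721, 704, 653, 664, 393, 238, 319]
t=10: [703, 701, 427, 401, 633, 659, 433, 402]

Answer: [703, 701, 427, 401, 633, 659, 433, 402]
Key observation: This trace re-runs the system from the modified initial state.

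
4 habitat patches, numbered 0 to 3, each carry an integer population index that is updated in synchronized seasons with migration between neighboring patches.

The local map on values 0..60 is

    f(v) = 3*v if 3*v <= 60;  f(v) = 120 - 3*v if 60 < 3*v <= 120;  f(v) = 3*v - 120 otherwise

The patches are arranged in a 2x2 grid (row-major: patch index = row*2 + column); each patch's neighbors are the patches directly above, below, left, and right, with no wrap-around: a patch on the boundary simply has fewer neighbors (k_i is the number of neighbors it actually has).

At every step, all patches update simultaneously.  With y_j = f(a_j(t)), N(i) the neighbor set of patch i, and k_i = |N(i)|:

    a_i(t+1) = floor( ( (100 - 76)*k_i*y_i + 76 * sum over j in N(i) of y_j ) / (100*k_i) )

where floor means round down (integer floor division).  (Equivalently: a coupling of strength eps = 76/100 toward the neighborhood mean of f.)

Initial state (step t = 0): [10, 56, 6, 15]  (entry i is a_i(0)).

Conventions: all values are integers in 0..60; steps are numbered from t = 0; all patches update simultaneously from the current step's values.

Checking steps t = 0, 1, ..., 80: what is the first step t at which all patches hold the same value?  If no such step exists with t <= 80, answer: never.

Simulating step by step:
t=0: [10, 56, 6, 15]  (not all equal)
t=1: [32, 40, 32, 35]  (not all equal)
t=2: [14, 14, 20, 12]  (not all equal)
t=3: [48, 39, 44, 47]  (not all equal)
t=4: [11, 17, 19, 10]  (not all equal)
t=5: [48, 36, 37, 48]  (not all equal)
t=6: [13, 21, 20, 13]  (not all equal)
t=7: [53, 43, 44, 53]  (not all equal)
t=8: [17, 31, 32, 17]  (not all equal)
t=9: [31, 45, 44, 31]  (not all equal)
t=10: [16, 24, 23, 16]  (not all equal)
t=11: [49, 48, 48, 49]  (not all equal)
t=12: [24, 26, 26, 24]  (not all equal)
t=13: [43, 46, 46, 43]  (not all equal)
t=14: [15, 11, 11, 15]  (not all equal)
t=15: [35, 42, 42, 35]  (not all equal)
t=16: [8, 12, 12, 8]  (not all equal)
t=17: [33, 26, 26, 33]  (not all equal)
t=18: [36, 26, 26, 36]  (not all equal)
t=19: [34, 19, 19, 34]  (not all equal)
t=20: [47, 27, 27, 47]  (not all equal)
t=21: [34, 25, 25, 34]  (not all equal)
t=22: [38, 24, 24, 38]  (not all equal)
t=23: [37, 16, 16, 37]  (not all equal)
t=24: [38, 18, 18, 38]  (not all equal)
t=25: [42, 17, 17, 42]  (not all equal)
t=26: [40, 16, 16, 40]  (not all equal)
t=27: [36, 11, 11, 36]  (not all equal)
t=28: [27, 17, 17, 27]  (not all equal)
t=29: [48, 41, 41, 48]  (not all equal)
t=30: [8, 18, 18, 8]  (not all equal)
t=31: [46, 31, 31, 46]  (not all equal)
t=32: [24, 20, 20, 24]  (not all equal)
t=33: [57, 50, 50, 57]  (not all equal)
t=34: [35, 45, 45, 35]  (not all equal)
t=35: [15, 15, 15, 15]  (all equal)

Answer: 35
Key observation: Synchronization is absorbing here: once all patches are equal they stay equal, and step 35 is the first all-equal step.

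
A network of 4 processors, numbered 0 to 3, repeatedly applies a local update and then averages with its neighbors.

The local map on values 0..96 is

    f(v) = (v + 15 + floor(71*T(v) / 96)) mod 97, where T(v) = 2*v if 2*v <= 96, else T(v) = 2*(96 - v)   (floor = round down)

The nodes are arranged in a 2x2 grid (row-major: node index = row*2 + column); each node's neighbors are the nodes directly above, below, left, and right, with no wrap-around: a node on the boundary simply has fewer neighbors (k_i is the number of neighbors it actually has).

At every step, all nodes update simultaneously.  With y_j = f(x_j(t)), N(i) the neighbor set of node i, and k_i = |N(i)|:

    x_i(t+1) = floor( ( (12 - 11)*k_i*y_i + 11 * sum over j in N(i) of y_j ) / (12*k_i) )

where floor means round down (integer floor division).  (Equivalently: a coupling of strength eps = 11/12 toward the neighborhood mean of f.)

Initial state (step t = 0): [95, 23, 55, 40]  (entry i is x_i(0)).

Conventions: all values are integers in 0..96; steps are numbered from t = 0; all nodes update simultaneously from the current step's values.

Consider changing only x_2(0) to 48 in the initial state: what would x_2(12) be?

Answer: x_2(12) = 86
Key observation: This trace re-runs the system from the modified initial state.

Derivation:
t=0: [95, 23, 48, 40]
t=1: [51, 20, 17, 51]
t=2: [58, 37, 36, 58]
t=3: [10, 30, 29, 10]
t=4: [83, 43, 42, 83]
t=5: [22, 20, 20, 22]
t=6: [64, 68, 68, 64]
t=7: [27, 28, 28, 27]
t=8: [83, 81, 81, 83]
t=9: [20, 20, 20, 20]
t=10: [64, 64, 64, 64]
t=11: [29, 29, 29, 29]
t=12: [86, 86, 86, 86]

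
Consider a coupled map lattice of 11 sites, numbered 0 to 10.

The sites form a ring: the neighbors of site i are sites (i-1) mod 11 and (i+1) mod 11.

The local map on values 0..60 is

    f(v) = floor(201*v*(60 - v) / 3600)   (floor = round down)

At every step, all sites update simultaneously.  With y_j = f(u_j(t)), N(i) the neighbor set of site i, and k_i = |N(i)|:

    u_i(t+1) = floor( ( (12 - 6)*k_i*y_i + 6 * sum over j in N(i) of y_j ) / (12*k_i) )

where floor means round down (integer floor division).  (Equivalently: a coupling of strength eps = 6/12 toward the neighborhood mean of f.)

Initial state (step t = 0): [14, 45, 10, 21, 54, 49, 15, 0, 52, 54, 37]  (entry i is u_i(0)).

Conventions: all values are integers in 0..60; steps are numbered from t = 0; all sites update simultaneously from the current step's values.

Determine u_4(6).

Answer: u_4(6) = 49

Derivation:
t=0: [14, 45, 10, 21, 54, 49, 15, 0, 52, 54, 37]
t=1: [38, 34, 34, 33, 27, 28, 26, 15, 16, 26, 36]
t=2: [47, 48, 49, 49, 49, 49, 46, 40, 41, 46, 47]
t=3: [33, 32, 30, 30, 30, 31, 36, 41, 41, 36, 34]
t=4: [49, 49, 50, 50, 50, 49, 47, 44, 44, 47, 48]
t=5: [30, 29, 27, 27, 27, 30, 34, 37, 37, 34, 32]
t=6: [50, 49, 49, 49, 49, 49, 48, 47, 47, 48, 49]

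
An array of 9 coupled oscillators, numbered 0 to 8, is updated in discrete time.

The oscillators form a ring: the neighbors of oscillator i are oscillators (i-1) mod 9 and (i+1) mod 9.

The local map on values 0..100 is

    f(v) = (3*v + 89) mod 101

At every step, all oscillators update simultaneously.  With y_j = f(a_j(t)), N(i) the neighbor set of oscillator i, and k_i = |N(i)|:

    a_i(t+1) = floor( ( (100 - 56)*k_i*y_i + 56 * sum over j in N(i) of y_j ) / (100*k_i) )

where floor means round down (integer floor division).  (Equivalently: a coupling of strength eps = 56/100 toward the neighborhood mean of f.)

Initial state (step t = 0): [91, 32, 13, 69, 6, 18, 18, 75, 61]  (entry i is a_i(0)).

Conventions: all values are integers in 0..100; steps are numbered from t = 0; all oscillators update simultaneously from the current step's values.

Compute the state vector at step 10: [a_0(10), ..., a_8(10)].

Simulating step by step:
t=0: [91, 32, 13, 69, 6, 18, 18, 75, 61]
t=1: [69, 61, 61, 50, 40, 31, 33, 36, 50]
t=2: [71, 76, 60, 37, 36, 61, 87, 76, 69]
t=3: [74, 52, 61, 89, 89, 70, 44, 45, 73]
t=4: [16, 40, 57, 57, 65, 62, 41, 16, 10]
t=5: [22, 29, 43, 64, 72, 57, 34, 23, 28]
t=6: [64, 52, 50, 39, 39, 51, 71, 70, 62]
t=7: [67, 51, 29, 13, 14, 46, 82, 91, 81]
t=8: [58, 63, 51, 41, 27, 28, 37, 43, 53]
t=9: [61, 61, 41, 34, 53, 78, 68, 47, 41]
t=10: [53, 53, 49, 55, 51, 47, 53, 40, 31]

Answer: [53, 53, 49, 55, 51, 47, 53, 40, 31]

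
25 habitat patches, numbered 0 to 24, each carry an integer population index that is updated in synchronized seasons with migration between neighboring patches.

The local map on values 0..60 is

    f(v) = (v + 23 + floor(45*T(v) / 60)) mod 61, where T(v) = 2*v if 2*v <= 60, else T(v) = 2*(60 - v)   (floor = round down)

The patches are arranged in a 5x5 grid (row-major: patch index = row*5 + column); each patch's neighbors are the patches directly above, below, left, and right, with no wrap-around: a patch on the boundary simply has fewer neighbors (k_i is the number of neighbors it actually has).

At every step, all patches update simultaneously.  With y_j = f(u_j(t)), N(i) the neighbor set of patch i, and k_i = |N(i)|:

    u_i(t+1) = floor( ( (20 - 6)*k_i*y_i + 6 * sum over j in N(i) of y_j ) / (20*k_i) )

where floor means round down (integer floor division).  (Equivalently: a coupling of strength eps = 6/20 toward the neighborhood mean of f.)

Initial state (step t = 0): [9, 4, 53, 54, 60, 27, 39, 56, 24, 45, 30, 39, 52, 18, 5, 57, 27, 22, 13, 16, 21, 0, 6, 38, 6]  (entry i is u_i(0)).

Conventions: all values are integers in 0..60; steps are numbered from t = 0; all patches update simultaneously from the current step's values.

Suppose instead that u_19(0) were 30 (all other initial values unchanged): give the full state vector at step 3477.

Simulating step by step:
t=0: [9, 4, 53, 54, 60, 27, 39, 56, 24, 45, 30, 39, 52, 18, 5, 57, 27, 22, 13, 30, 21, 0, 6, 38, 6]
t=1: [40, 33, 25, 24, 23, 31, 31, 24, 21, 28, 34, 31, 24, 15, 31, 24, 27, 23, 45, 38, 16, 24, 33, 36, 37]
t=2: [33, 33, 24, 21, 21, 35, 34, 22, 20, 29, 33, 34, 25, 49, 37, 22, 27, 21, 31, 32, 8, 22, 32, 33, 33]
t=3: [34, 33, 22, 14, 17, 34, 33, 18, 15, 29, 33, 33, 23, 26, 32, 22, 26, 19, 33, 35, 35, 22, 31, 35, 35]
t=4: [35, 33, 21, 48, 16, 35, 32, 14, 51, 33, 33, 33, 19, 30, 34, 21, 24, 15, 32, 34, 28, 21, 31, 34, 34]
t=5: [34, 32, 21, 23, 10, 34, 37, 46, 30, 30, 32, 32, 20, 33, 35, 18, 24, 49, 37, 35, 26, 18, 36, 35, 35]
t=6: [35, 33, 18, 23, 42, 34, 33, 27, 34, 37, 33, 32, 17, 33, 34, 13, 21, 26, 32, 33, 21, 13, 30, 33, 34]
t=7: [34, 32, 13, 20, 29, 34, 34, 26, 33, 33, 37, 31, 12, 32, 34, 44, 22, 25, 35, 35, 26, 45, 37, 35, 35]
t=8: [35, 37, 46, 20, 30, 34, 34, 32, 32, 34, 33, 35, 46, 36, 35, 28, 20, 27, 33, 34, 27, 28, 31, 33, 34]
t=9: [34, 32, 28, 18, 32, 34, 34, 34, 33, 35, 34, 32, 30, 33, 34, 30, 17, 28, 34, 34, 29, 30, 34, 35, 35]
t=10: [35, 35, 30, 15, 31, 35, 35, 34, 32, 34, 35, 33, 36, 35, 34, 33, 13, 30, 34, 34, 34, 33, 34, 34, 34]
t=11: [34, 34, 38, 52, 39, 34, 34, 35, 37, 35, 34, 36, 34, 34, 34, 36, 49, 37, 35, 35, 35, 37, 35, 35, 35]
t=12: [35, 34, 32, 28, 31, 35, 34, 34, 32, 33, 34, 33, 34, 34, 34, 33, 28, 32, 34, 34, 33, 32, 33, 34, 34]
t=13: [34, 35, 35, 33, 35, 34, 34, 35, 35, 35, 34, 34, 35, 35, 35, 34, 33, 35, 35, 35, 35, 35, 35, 35, 35]
t=14: [34, 34, 34, 34, 34, 35, 34, 34, 34, 34, 35, 34, 34, 34, 34, 34, 34, 34, 34, 34, 34, 34, 34, 34, 34]
t=15: [34, 35, 35, 35, 35, 34, 34, 35, 35, 35, 34, 34, 35, 35, 35, 34, 35, 35, 35, 35, 35, 35, 35, 35, 35]
t=16: [34, 34, 34, 34, 34, 35, 34, 34, 34, 34, 35, 34, 34, 34, 34, 34, 34, 34, 34, 34, 34, 34, 34, 34, 34]

Answer: [34, 35, 35, 35, 35, 34, 34, 35, 35, 35, 34, 34, 35, 35, 35, 34, 35, 35, 35, 35, 35, 35, 35, 35, 35]
Key observation: The state at step 14, [34, 34, 34, 34, 34, 35, 34, 34, 34, 34, 35, 34, 34, 34, 34, 34, 34, 34, 34, 34, 34, 34, 34, 34, 34], reappears at step 16: the system is in a cycle of period 2 from step 14 on.  Therefore the state at step 3477 equals the state at step 14 + ((3477 - 14) mod 2) = 15, which is [34, 35, 35, 35, 35, 34, 34, 35, 35, 35, 34, 34, 35, 35, 35, 34, 35, 35, 35, 35, 35, 35, 35, 35, 35].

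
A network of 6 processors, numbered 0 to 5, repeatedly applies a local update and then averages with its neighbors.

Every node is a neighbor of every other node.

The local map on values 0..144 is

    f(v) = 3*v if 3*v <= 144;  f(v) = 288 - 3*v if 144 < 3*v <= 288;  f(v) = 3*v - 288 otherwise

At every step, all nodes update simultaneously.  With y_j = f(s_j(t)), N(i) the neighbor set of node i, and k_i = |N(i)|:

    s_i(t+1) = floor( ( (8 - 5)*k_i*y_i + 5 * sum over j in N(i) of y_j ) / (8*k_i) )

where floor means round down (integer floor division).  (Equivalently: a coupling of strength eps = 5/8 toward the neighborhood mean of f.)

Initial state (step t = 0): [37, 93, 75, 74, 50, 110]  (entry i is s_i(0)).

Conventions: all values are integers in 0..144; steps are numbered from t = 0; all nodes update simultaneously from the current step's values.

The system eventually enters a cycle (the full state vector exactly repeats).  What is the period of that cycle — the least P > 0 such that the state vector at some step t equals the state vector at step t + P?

Simulating step by step:
t=0: [37, 93, 75, 74, 50, 110]
t=1: [81, 55, 69, 70, 88, 64]
t=2: [67, 86, 76, 75, 61, 79]
t=3: [71, 57, 64, 65, 75, 62]
t=4: [87, 97, 92, 91, 84, 93]
t=5: [19, 13, 15, 16, 21, 15]
t=6: [51, 46, 48, 49, 52, 48]
t=7: [138, 138, 140, 139, 137, 140]
t=8: [127, 127, 129, 128, 126, 129]
t=9: [94, 94, 96, 95, 93, 96]
t=10: [4, 4, 3, 3, 5, 3]
t=11: [11, 11, 10, 10, 12, 10]
t=12: [32, 32, 31, 31, 33, 31]
t=13: [95, 95, 94, 94, 96, 94]
t=14: [3, 3, 4, 4, 3, 4]
t=15: [10, 10, 10, 10, 10, 10]
t=16: [30, 30, 30, 30, 30, 30]
t=17: [90, 90, 90, 90, 90, 90]
t=18: [18, 18, 18, 18, 18, 18]
t=19: [54, 54, 54, 54, 54, 54]
t=20: [126, 126, 126, 126, 126, 126]
t=21: [90, 90, 90, 90, 90, 90]

Answer: 4
Key observation: The state at step 17, [90, 90, 90, 90, 90, 90], reappears at step 21 — and no state repeats earlier — so the cycle the system enters has period 4.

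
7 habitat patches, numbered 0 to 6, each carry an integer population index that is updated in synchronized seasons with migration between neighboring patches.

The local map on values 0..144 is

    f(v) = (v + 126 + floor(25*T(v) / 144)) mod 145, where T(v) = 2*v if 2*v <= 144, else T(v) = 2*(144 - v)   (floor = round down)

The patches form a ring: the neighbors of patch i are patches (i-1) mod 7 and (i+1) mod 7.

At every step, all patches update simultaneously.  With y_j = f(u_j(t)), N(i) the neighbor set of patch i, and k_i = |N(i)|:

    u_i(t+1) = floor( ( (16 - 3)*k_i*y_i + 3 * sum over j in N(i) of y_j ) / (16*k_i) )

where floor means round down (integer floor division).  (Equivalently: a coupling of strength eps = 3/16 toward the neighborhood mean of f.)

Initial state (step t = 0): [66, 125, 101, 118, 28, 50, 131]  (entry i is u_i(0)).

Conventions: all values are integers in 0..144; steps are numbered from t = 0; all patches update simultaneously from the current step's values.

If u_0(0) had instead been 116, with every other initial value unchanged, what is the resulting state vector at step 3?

Answer: [95, 95, 91, 81, 29, 50, 89]
Key observation: This trace re-runs the system from the modified initial state.

Derivation:
t=0: [116, 125, 101, 118, 28, 50, 131]
t=1: [107, 109, 98, 98, 29, 51, 108]
t=2: [100, 101, 94, 87, 29, 51, 96]
t=3: [95, 95, 91, 81, 29, 50, 89]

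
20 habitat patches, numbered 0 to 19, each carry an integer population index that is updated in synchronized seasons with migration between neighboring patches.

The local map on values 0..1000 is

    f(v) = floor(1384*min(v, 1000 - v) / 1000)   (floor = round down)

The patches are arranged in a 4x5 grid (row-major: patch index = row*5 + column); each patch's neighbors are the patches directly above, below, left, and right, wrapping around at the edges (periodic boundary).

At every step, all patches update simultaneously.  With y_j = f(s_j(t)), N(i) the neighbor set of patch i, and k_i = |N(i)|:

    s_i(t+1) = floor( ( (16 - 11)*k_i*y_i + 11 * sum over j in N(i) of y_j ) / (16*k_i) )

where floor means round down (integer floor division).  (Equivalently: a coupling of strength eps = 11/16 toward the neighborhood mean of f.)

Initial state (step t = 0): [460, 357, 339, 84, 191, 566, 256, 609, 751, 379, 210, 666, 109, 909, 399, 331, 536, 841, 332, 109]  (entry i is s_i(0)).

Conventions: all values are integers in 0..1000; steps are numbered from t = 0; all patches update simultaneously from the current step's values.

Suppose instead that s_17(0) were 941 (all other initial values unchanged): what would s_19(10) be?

Answer: s_19(10) = 478
Key observation: This trace re-runs the system from the modified initial state.

Derivation:
t=0: [460, 357, 339, 84, 191, 566, 256, 609, 751, 379, 210, 666, 109, 909, 399, 331, 536, 941, 332, 109]
t=1: [510, 515, 358, 300, 327, 497, 471, 395, 331, 466, 446, 391, 254, 297, 359, 438, 457, 320, 224, 344]
t=2: [627, 631, 511, 424, 521, 659, 623, 506, 489, 560, 593, 555, 443, 406, 524, 602, 585, 445, 396, 469]
t=3: [538, 552, 622, 623, 612, 526, 554, 640, 630, 614, 570, 582, 616, 604, 614, 567, 572, 606, 585, 618]
t=4: [614, 601, 538, 531, 549, 614, 597, 530, 521, 551, 592, 581, 538, 540, 545, 591, 587, 551, 547, 550]
t=5: [558, 567, 624, 641, 611, 558, 571, 632, 646, 614, 572, 581, 626, 638, 616, 570, 576, 619, 630, 614]
t=6: [593, 584, 528, 508, 541, 591, 580, 523, 503, 539, 583, 574, 525, 508, 537, 585, 578, 531, 513, 540]
t=7: [579, 588, 644, 667, 631, 582, 592, 649, 671, 633, 587, 596, 648, 669, 635, 585, 592, 644, 665, 632]
t=8: [565, 556, 498, 473, 513, 562, 553, 494, 470, 510, 559, 550, 494, 471, 509, 561, 553, 498, 474, 511]
t=9: [617, 626, 669, 663, 659, 620, 627, 667, 661, 660, 622, 629, 668, 662, 661, 620, 628, 670, 663, 660]
t=10: [515, 508, 469, 466, 479, 514, 507, 470, 466, 479, 512, 506, 469, 466, 478, 514, 506, 468, 465, 478]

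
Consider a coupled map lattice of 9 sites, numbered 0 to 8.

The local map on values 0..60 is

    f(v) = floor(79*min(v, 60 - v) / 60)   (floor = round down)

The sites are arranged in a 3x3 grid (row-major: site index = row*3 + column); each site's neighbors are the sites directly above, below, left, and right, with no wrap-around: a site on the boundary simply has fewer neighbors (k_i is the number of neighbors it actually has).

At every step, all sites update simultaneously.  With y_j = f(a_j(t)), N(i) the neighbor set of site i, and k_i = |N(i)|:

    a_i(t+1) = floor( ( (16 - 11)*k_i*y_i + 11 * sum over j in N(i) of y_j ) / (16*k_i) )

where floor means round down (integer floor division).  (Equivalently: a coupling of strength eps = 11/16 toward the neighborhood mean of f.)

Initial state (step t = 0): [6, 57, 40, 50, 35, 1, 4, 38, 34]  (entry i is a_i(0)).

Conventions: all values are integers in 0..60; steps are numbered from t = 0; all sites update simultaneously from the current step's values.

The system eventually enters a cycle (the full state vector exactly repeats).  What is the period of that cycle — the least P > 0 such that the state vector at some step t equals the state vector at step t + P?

Simulating step by step:
t=0: [6, 57, 40, 50, 35, 1, 4, 38, 34]
t=1: [7, 15, 9, 14, 17, 21, 15, 25, 20]
t=2: [15, 15, 19, 17, 23, 21, 23, 25, 28]
t=3: [20, 22, 23, 24, 26, 29, 27, 32, 31]
t=4: [28, 29, 32, 31, 33, 35, 33, 35, 37]
t=5: [37, 36, 35, 36, 35, 33, 35, 32, 31]
t=6: [30, 31, 32, 31, 32, 34, 33, 34, 36]
t=7: [38, 37, 36, 37, 36, 34, 35, 34, 33]
t=8: [29, 30, 31, 30, 31, 32, 32, 33, 34]
t=9: [38, 38, 37, 37, 37, 36, 36, 35, 35]
t=10: [28, 28, 29, 29, 30, 30, 31, 31, 31]
t=11: [36, 37, 37, 37, 38, 38, 38, 38, 38]
t=12: [30, 29, 29, 29, 28, 28, 28, 28, 28]
t=13: [38, 37, 37, 37, 36, 36, 36, 36, 36]
t=14: [29, 29, 30, 30, 30, 30, 30, 31, 31]
t=15: [38, 38, 38, 38, 38, 38, 38, 38, 38]
t=16: [28, 28, 28, 28, 28, 28, 28, 28, 28]
t=17: [36, 36, 36, 36, 36, 36, 36, 36, 36]
t=18: [31, 31, 31, 31, 31, 31, 31, 31, 31]
t=19: [38, 38, 38, 38, 38, 38, 38, 38, 38]

Answer: 4
Key observation: The state at step 15, [38, 38, 38, 38, 38, 38, 38, 38, 38], reappears at step 19 — and no state repeats earlier — so the cycle the system enters has period 4.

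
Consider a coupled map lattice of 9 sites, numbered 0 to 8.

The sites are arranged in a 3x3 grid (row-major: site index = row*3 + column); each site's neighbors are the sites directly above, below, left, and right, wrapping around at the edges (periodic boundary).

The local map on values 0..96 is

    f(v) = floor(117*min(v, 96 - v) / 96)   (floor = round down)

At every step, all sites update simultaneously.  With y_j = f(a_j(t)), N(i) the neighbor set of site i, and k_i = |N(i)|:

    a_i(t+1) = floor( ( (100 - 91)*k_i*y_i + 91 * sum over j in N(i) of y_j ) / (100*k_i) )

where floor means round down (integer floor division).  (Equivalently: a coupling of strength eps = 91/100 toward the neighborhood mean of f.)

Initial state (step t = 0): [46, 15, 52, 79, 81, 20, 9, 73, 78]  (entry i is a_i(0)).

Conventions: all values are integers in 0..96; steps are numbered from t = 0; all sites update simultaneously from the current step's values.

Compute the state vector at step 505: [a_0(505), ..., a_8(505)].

Answer: [58, 58, 58, 58, 58, 58, 58, 58, 58]
Key observation: The state at step 11, [56, 56, 56, 56, 56, 56, 56, 56, 56], reappears at step 15: the system is in a cycle of period 4 from step 11 on.  Therefore the state at step 505 equals the state at step 11 + ((505 - 11) mod 4) = 13, which is [58, 58, 58, 58, 58, 58, 58, 58, 58].

Derivation:
t=0: [46, 15, 52, 79, 81, 20, 9, 73, 78]
t=1: [28, 36, 31, 26, 22, 27, 29, 17, 28]
t=2: [36, 30, 35, 31, 31, 32, 30, 33, 31]
t=3: [38, 40, 39, 38, 37, 38, 38, 36, 39]
t=4: [46, 45, 46, 45, 45, 46, 45, 46, 45]
t=5: [54, 55, 55, 54, 54, 54, 54, 54, 55]
t=6: [50, 50, 49, 51, 50, 50, 50, 50, 50]
t=7: [55, 56, 56, 55, 55, 55, 55, 56, 56]
t=8: [48, 48, 48, 49, 48, 48, 48, 48, 48]
t=9: [57, 58, 58, 57, 57, 57, 57, 58, 58]
t=10: [46, 46, 46, 47, 46, 46, 46, 46, 46]
t=11: [56, 56, 56, 56, 56, 56, 56, 56, 56]
t=12: [48, 48, 48, 48, 48, 48, 48, 48, 48]
t=13: [58, 58, 58, 58, 58, 58, 58, 58, 58]
t=14: [46, 46, 46, 46, 46, 46, 46, 46, 46]
t=15: [56, 56, 56, 56, 56, 56, 56, 56, 56]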